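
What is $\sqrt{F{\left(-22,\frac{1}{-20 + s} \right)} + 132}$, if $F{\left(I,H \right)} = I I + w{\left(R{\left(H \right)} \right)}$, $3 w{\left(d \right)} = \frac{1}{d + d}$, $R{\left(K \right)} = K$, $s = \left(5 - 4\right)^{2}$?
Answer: $\frac{\sqrt{22062}}{6} \approx 24.755$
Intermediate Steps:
$s = 1$ ($s = 1^{2} = 1$)
$w{\left(d \right)} = \frac{1}{6 d}$ ($w{\left(d \right)} = \frac{1}{3 \left(d + d\right)} = \frac{1}{3 \cdot 2 d} = \frac{\frac{1}{2} \frac{1}{d}}{3} = \frac{1}{6 d}$)
$F{\left(I,H \right)} = I^{2} + \frac{1}{6 H}$ ($F{\left(I,H \right)} = I I + \frac{1}{6 H} = I^{2} + \frac{1}{6 H}$)
$\sqrt{F{\left(-22,\frac{1}{-20 + s} \right)} + 132} = \sqrt{\left(\left(-22\right)^{2} + \frac{1}{6 \frac{1}{-20 + 1}}\right) + 132} = \sqrt{\left(484 + \frac{1}{6 \frac{1}{-19}}\right) + 132} = \sqrt{\left(484 + \frac{1}{6 \left(- \frac{1}{19}\right)}\right) + 132} = \sqrt{\left(484 + \frac{1}{6} \left(-19\right)\right) + 132} = \sqrt{\left(484 - \frac{19}{6}\right) + 132} = \sqrt{\frac{2885}{6} + 132} = \sqrt{\frac{3677}{6}} = \frac{\sqrt{22062}}{6}$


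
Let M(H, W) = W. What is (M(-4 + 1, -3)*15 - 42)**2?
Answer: 7569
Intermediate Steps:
(M(-4 + 1, -3)*15 - 42)**2 = (-3*15 - 42)**2 = (-45 - 42)**2 = (-87)**2 = 7569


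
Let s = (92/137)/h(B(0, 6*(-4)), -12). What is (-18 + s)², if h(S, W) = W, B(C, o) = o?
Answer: 55071241/168921 ≈ 326.02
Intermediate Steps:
s = -23/411 (s = (92/137)/(-12) = (92*(1/137))*(-1/12) = (92/137)*(-1/12) = -23/411 ≈ -0.055961)
(-18 + s)² = (-18 - 23/411)² = (-7421/411)² = 55071241/168921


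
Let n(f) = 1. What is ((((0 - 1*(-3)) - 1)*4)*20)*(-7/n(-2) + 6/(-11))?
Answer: -13280/11 ≈ -1207.3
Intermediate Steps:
((((0 - 1*(-3)) - 1)*4)*20)*(-7/n(-2) + 6/(-11)) = ((((0 - 1*(-3)) - 1)*4)*20)*(-7/1 + 6/(-11)) = ((((0 + 3) - 1)*4)*20)*(-7*1 + 6*(-1/11)) = (((3 - 1)*4)*20)*(-7 - 6/11) = ((2*4)*20)*(-83/11) = (8*20)*(-83/11) = 160*(-83/11) = -13280/11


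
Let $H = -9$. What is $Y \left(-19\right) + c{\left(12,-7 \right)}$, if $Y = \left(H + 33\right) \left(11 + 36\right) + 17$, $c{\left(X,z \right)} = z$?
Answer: $-21762$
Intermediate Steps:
$Y = 1145$ ($Y = \left(-9 + 33\right) \left(11 + 36\right) + 17 = 24 \cdot 47 + 17 = 1128 + 17 = 1145$)
$Y \left(-19\right) + c{\left(12,-7 \right)} = 1145 \left(-19\right) - 7 = -21755 - 7 = -21762$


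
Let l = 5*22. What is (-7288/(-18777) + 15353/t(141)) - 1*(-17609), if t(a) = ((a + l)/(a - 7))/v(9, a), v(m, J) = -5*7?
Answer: -1269055066159/4713027 ≈ -2.6927e+5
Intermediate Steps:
l = 110
v(m, J) = -35
t(a) = -(110 + a)/(35*(-7 + a)) (t(a) = ((a + 110)/(a - 7))/(-35) = ((110 + a)/(-7 + a))*(-1/35) = -(110 + a)/(35*(-7 + a)))
(-7288/(-18777) + 15353/t(141)) - 1*(-17609) = (-7288/(-18777) + 15353/(((-110 - 1*141)/(35*(-7 + 141))))) - 1*(-17609) = (-7288*(-1/18777) + 15353/(((1/35)*(-110 - 141)/134))) + 17609 = (7288/18777 + 15353/(((1/35)*(1/134)*(-251)))) + 17609 = (7288/18777 + 15353/(-251/4690)) + 17609 = (7288/18777 + 15353*(-4690/251)) + 17609 = (7288/18777 - 72005570/251) + 17609 = -1352046758602/4713027 + 17609 = -1269055066159/4713027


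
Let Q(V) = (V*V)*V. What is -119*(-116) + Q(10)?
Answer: 14804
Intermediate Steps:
Q(V) = V³ (Q(V) = V²*V = V³)
-119*(-116) + Q(10) = -119*(-116) + 10³ = 13804 + 1000 = 14804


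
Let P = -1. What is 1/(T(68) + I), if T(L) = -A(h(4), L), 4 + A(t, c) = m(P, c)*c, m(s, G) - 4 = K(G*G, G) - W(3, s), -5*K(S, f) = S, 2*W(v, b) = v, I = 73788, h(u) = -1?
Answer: 5/682542 ≈ 7.3256e-6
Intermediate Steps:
W(v, b) = v/2
K(S, f) = -S/5
m(s, G) = 5/2 - G²/5 (m(s, G) = 4 + (-G*G/5 - 3/2) = 4 + (-G²/5 - 1*3/2) = 4 + (-G²/5 - 3/2) = 4 + (-3/2 - G²/5) = 5/2 - G²/5)
A(t, c) = -4 + c*(5/2 - c²/5) (A(t, c) = -4 + (5/2 - c²/5)*c = -4 + c*(5/2 - c²/5))
T(L) = 4 - 5*L/2 + L³/5 (T(L) = -(-4 - L³/5 + 5*L/2) = 4 - 5*L/2 + L³/5)
1/(T(68) + I) = 1/((4 + (⅒)*68*(-25 + 2*68²)) + 73788) = 1/((4 + (⅒)*68*(-25 + 2*4624)) + 73788) = 1/((4 + (⅒)*68*(-25 + 9248)) + 73788) = 1/((4 + (⅒)*68*9223) + 73788) = 1/((4 + 313582/5) + 73788) = 1/(313602/5 + 73788) = 1/(682542/5) = 5/682542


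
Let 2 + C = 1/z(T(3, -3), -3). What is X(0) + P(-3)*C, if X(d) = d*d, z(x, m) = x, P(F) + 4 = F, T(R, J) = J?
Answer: 49/3 ≈ 16.333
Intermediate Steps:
P(F) = -4 + F
C = -7/3 (C = -2 + 1/(-3) = -2 - ⅓ = -7/3 ≈ -2.3333)
X(d) = d²
X(0) + P(-3)*C = 0² + (-4 - 3)*(-7/3) = 0 - 7*(-7/3) = 0 + 49/3 = 49/3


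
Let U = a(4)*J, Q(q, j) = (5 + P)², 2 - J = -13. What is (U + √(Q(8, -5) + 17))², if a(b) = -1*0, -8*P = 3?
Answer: 2457/64 ≈ 38.391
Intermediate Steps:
P = -3/8 (P = -⅛*3 = -3/8 ≈ -0.37500)
a(b) = 0
J = 15 (J = 2 - 1*(-13) = 2 + 13 = 15)
Q(q, j) = 1369/64 (Q(q, j) = (5 - 3/8)² = (37/8)² = 1369/64)
U = 0 (U = 0*15 = 0)
(U + √(Q(8, -5) + 17))² = (0 + √(1369/64 + 17))² = (0 + √(2457/64))² = (0 + 3*√273/8)² = (3*√273/8)² = 2457/64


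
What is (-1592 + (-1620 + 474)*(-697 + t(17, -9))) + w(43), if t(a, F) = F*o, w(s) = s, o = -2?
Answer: 776585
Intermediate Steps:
t(a, F) = -2*F (t(a, F) = F*(-2) = -2*F)
(-1592 + (-1620 + 474)*(-697 + t(17, -9))) + w(43) = (-1592 + (-1620 + 474)*(-697 - 2*(-9))) + 43 = (-1592 - 1146*(-697 + 18)) + 43 = (-1592 - 1146*(-679)) + 43 = (-1592 + 778134) + 43 = 776542 + 43 = 776585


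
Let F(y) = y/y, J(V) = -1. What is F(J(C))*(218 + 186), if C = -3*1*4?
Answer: 404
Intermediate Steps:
C = -12 (C = -3*4 = -12)
F(y) = 1
F(J(C))*(218 + 186) = 1*(218 + 186) = 1*404 = 404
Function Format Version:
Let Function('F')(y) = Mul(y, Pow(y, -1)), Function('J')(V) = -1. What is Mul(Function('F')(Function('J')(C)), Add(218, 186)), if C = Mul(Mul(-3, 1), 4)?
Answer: 404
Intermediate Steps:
C = -12 (C = Mul(-3, 4) = -12)
Function('F')(y) = 1
Mul(Function('F')(Function('J')(C)), Add(218, 186)) = Mul(1, Add(218, 186)) = Mul(1, 404) = 404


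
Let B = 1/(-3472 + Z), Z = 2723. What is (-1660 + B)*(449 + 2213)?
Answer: -3309773742/749 ≈ -4.4189e+6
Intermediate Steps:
B = -1/749 (B = 1/(-3472 + 2723) = 1/(-749) = -1/749 ≈ -0.0013351)
(-1660 + B)*(449 + 2213) = (-1660 - 1/749)*(449 + 2213) = -1243341/749*2662 = -3309773742/749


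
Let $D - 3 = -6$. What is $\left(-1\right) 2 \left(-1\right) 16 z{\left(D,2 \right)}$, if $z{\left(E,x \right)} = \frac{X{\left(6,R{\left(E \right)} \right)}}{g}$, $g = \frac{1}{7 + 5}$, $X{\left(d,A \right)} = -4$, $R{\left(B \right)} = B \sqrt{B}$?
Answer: $-1536$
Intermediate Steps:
$R{\left(B \right)} = B^{\frac{3}{2}}$
$D = -3$ ($D = 3 - 6 = -3$)
$g = \frac{1}{12} \approx 0.083333$
$z{\left(E,x \right)} = -48$ ($z{\left(E,x \right)} = - 4 \frac{1}{\frac{1}{12}} = \left(-4\right) 12 = -48$)
$\left(-1\right) 2 \left(-1\right) 16 z{\left(D,2 \right)} = \left(-1\right) 2 \left(-1\right) 16 \left(-48\right) = \left(-2\right) \left(-1\right) 16 \left(-48\right) = 2 \cdot 16 \left(-48\right) = 32 \left(-48\right) = -1536$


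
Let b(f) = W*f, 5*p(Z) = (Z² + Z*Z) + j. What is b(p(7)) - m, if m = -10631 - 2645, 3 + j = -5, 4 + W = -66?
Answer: 12016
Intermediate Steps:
W = -70 (W = -4 - 66 = -70)
j = -8 (j = -3 - 5 = -8)
p(Z) = -8/5 + 2*Z²/5 (p(Z) = ((Z² + Z*Z) - 8)/5 = ((Z² + Z²) - 8)/5 = (2*Z² - 8)/5 = (-8 + 2*Z²)/5 = -8/5 + 2*Z²/5)
m = -13276
b(f) = -70*f
b(p(7)) - m = -70*(-8/5 + (⅖)*7²) - 1*(-13276) = -70*(-8/5 + (⅖)*49) + 13276 = -70*(-8/5 + 98/5) + 13276 = -70*18 + 13276 = -1260 + 13276 = 12016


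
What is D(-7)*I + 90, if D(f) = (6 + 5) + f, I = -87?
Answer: -258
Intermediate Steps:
D(f) = 11 + f
D(-7)*I + 90 = (11 - 7)*(-87) + 90 = 4*(-87) + 90 = -348 + 90 = -258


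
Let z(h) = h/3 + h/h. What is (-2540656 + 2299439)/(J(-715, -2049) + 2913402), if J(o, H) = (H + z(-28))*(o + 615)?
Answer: -723651/9357406 ≈ -0.077335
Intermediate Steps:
z(h) = 1 + h/3 (z(h) = h*(1/3) + 1 = h/3 + 1 = 1 + h/3)
J(o, H) = (615 + o)*(-25/3 + H) (J(o, H) = (H + (1 + (1/3)*(-28)))*(o + 615) = (H + (1 - 28/3))*(615 + o) = (H - 25/3)*(615 + o) = (-25/3 + H)*(615 + o) = (615 + o)*(-25/3 + H))
(-2540656 + 2299439)/(J(-715, -2049) + 2913402) = (-2540656 + 2299439)/((-5125 + 615*(-2049) - 25/3*(-715) - 2049*(-715)) + 2913402) = -241217/((-5125 - 1260135 + 17875/3 + 1465035) + 2913402) = -241217/(617200/3 + 2913402) = -241217/9357406/3 = -241217*3/9357406 = -723651/9357406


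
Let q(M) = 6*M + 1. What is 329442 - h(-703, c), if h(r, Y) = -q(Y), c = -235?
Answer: 328033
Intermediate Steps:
q(M) = 1 + 6*M
h(r, Y) = -1 - 6*Y (h(r, Y) = -(1 + 6*Y) = -1 - 6*Y)
329442 - h(-703, c) = 329442 - (-1 - 6*(-235)) = 329442 - (-1 + 1410) = 329442 - 1*1409 = 329442 - 1409 = 328033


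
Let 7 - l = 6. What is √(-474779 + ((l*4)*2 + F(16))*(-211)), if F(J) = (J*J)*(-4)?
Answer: I*√260403 ≈ 510.3*I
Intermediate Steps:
l = 1 (l = 7 - 1*6 = 7 - 6 = 1)
F(J) = -4*J² (F(J) = J²*(-4) = -4*J²)
√(-474779 + ((l*4)*2 + F(16))*(-211)) = √(-474779 + ((1*4)*2 - 4*16²)*(-211)) = √(-474779 + (4*2 - 4*256)*(-211)) = √(-474779 + (8 - 1024)*(-211)) = √(-474779 - 1016*(-211)) = √(-474779 + 214376) = √(-260403) = I*√260403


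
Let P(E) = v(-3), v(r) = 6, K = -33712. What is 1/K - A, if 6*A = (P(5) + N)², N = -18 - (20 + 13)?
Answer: -11377801/33712 ≈ -337.50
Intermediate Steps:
N = -51 (N = -18 - 1*33 = -18 - 33 = -51)
P(E) = 6
A = 675/2 (A = (6 - 51)²/6 = (⅙)*(-45)² = (⅙)*2025 = 675/2 ≈ 337.50)
1/K - A = 1/(-33712) - 1*675/2 = -1/33712 - 675/2 = -11377801/33712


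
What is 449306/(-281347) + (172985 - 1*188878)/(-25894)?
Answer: -651171063/662290838 ≈ -0.98321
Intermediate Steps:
449306/(-281347) + (172985 - 1*188878)/(-25894) = 449306*(-1/281347) + (172985 - 188878)*(-1/25894) = -40846/25577 - 15893*(-1/25894) = -40846/25577 + 15893/25894 = -651171063/662290838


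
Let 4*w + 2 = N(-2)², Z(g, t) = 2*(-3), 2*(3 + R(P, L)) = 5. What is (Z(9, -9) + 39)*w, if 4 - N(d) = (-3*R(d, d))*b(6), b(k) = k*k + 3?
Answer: 391809/16 ≈ 24488.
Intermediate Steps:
R(P, L) = -½ (R(P, L) = -3 + (½)*5 = -3 + 5/2 = -½)
b(k) = 3 + k² (b(k) = k² + 3 = 3 + k²)
N(d) = -109/2 (N(d) = 4 - (-3*(-½))*(3 + 6²) = 4 - 3*(3 + 36)/2 = 4 - 3*39/2 = 4 - 1*117/2 = 4 - 117/2 = -109/2)
Z(g, t) = -6
w = 11873/16 (w = -½ + (-109/2)²/4 = -½ + (¼)*(11881/4) = -½ + 11881/16 = 11873/16 ≈ 742.06)
(Z(9, -9) + 39)*w = (-6 + 39)*(11873/16) = 33*(11873/16) = 391809/16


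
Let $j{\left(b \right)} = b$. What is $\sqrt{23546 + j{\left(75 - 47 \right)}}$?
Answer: $\sqrt{23574} \approx 153.54$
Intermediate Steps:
$\sqrt{23546 + j{\left(75 - 47 \right)}} = \sqrt{23546 + \left(75 - 47\right)} = \sqrt{23546 + 28} = \sqrt{23574}$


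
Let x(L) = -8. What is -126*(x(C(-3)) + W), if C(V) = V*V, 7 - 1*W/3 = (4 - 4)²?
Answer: -1638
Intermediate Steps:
W = 21 (W = 21 - 3*(4 - 4)² = 21 - 3*0² = 21 - 3*0 = 21 + 0 = 21)
C(V) = V²
-126*(x(C(-3)) + W) = -126*(-8 + 21) = -126*13 = -1638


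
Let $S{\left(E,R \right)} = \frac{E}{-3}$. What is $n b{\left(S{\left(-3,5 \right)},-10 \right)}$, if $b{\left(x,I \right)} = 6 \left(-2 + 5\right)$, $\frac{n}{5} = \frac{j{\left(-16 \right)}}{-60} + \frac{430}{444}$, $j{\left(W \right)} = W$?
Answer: $\frac{4113}{37} \approx 111.16$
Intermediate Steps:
$S{\left(E,R \right)} = - \frac{E}{3}$ ($S{\left(E,R \right)} = E \left(- \frac{1}{3}\right) = - \frac{E}{3}$)
$n = \frac{457}{74}$ ($n = 5 \left(- \frac{16}{-60} + \frac{430}{444}\right) = 5 \left(\left(-16\right) \left(- \frac{1}{60}\right) + 430 \cdot \frac{1}{444}\right) = 5 \left(\frac{4}{15} + \frac{215}{222}\right) = 5 \cdot \frac{457}{370} = \frac{457}{74} \approx 6.1757$)
$b{\left(x,I \right)} = 18$ ($b{\left(x,I \right)} = 6 \cdot 3 = 18$)
$n b{\left(S{\left(-3,5 \right)},-10 \right)} = \frac{457}{74} \cdot 18 = \frac{4113}{37}$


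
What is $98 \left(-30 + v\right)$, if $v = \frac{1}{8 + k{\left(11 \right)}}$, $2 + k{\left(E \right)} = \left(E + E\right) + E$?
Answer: $- \frac{114562}{39} \approx -2937.5$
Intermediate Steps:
$k{\left(E \right)} = -2 + 3 E$ ($k{\left(E \right)} = -2 + \left(\left(E + E\right) + E\right) = -2 + \left(2 E + E\right) = -2 + 3 E$)
$v = \frac{1}{39}$ ($v = \frac{1}{8 + \left(-2 + 3 \cdot 11\right)} = \frac{1}{8 + \left(-2 + 33\right)} = \frac{1}{8 + 31} = \frac{1}{39} \approx 0.025641$)
$98 \left(-30 + v\right) = 98 \left(-30 + \frac{1}{39}\right) = 98 \left(- \frac{1169}{39}\right) = - \frac{114562}{39}$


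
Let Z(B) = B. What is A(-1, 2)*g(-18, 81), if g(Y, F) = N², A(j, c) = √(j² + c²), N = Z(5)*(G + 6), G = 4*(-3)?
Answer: 900*√5 ≈ 2012.5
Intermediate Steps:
G = -12
N = -30 (N = 5*(-12 + 6) = 5*(-6) = -30)
A(j, c) = √(c² + j²)
g(Y, F) = 900 (g(Y, F) = (-30)² = 900)
A(-1, 2)*g(-18, 81) = √(2² + (-1)²)*900 = √(4 + 1)*900 = √5*900 = 900*√5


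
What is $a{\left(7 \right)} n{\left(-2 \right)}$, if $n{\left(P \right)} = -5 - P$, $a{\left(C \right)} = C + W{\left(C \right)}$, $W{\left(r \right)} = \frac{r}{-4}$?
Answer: $- \frac{63}{4} \approx -15.75$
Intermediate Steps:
$W{\left(r \right)} = - \frac{r}{4}$ ($W{\left(r \right)} = r \left(- \frac{1}{4}\right) = - \frac{r}{4}$)
$a{\left(C \right)} = \frac{3 C}{4}$ ($a{\left(C \right)} = C - \frac{C}{4} = \frac{3 C}{4}$)
$a{\left(7 \right)} n{\left(-2 \right)} = \frac{3}{4} \cdot 7 \left(-5 - -2\right) = \frac{21 \left(-5 + 2\right)}{4} = \frac{21}{4} \left(-3\right) = - \frac{63}{4}$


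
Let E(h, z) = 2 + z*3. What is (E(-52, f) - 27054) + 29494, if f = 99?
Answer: 2739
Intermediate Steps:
E(h, z) = 2 + 3*z
(E(-52, f) - 27054) + 29494 = ((2 + 3*99) - 27054) + 29494 = ((2 + 297) - 27054) + 29494 = (299 - 27054) + 29494 = -26755 + 29494 = 2739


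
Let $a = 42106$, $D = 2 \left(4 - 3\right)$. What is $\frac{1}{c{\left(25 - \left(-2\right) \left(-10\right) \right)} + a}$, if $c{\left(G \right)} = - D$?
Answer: $\frac{1}{42104} \approx 2.3751 \cdot 10^{-5}$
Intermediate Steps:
$D = 2$ ($D = 2 \cdot 1 = 2$)
$c{\left(G \right)} = -2$ ($c{\left(G \right)} = \left(-1\right) 2 = -2$)
$\frac{1}{c{\left(25 - \left(-2\right) \left(-10\right) \right)} + a} = \frac{1}{-2 + 42106} = \frac{1}{42104}$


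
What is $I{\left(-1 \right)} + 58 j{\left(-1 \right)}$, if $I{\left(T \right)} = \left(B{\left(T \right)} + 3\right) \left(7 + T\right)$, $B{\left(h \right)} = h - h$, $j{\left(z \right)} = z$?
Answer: $-40$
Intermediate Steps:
$B{\left(h \right)} = 0$
$I{\left(T \right)} = 21 + 3 T$ ($I{\left(T \right)} = \left(0 + 3\right) \left(7 + T\right) = 3 \left(7 + T\right) = 21 + 3 T$)
$I{\left(-1 \right)} + 58 j{\left(-1 \right)} = \left(21 + 3 \left(-1\right)\right) + 58 \left(-1\right) = \left(21 - 3\right) - 58 = 18 - 58 = -40$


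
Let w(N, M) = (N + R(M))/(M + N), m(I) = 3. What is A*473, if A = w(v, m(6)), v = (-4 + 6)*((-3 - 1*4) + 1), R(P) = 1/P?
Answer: 16555/27 ≈ 613.15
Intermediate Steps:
v = -12 (v = 2*((-3 - 4) + 1) = 2*(-7 + 1) = 2*(-6) = -12)
w(N, M) = (N + 1/M)/(M + N)
A = 35/27 (A = (1 + 3*(-12))/(3*(3 - 12)) = (⅓)*(1 - 36)/(-9) = (⅓)*(-⅑)*(-35) = 35/27 ≈ 1.2963)
A*473 = (35/27)*473 = 16555/27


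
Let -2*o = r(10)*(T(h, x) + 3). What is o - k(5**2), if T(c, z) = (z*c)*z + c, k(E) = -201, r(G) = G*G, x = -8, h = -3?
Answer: 9801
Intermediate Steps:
r(G) = G**2
T(c, z) = c + c*z**2 (T(c, z) = (c*z)*z + c = c*z**2 + c = c + c*z**2)
o = 9600 (o = -10**2*(-3*(1 + (-8)**2) + 3)/2 = -50*(-3*(1 + 64) + 3) = -50*(-3*65 + 3) = -50*(-195 + 3) = -50*(-192) = -1/2*(-19200) = 9600)
o - k(5**2) = 9600 - 1*(-201) = 9600 + 201 = 9801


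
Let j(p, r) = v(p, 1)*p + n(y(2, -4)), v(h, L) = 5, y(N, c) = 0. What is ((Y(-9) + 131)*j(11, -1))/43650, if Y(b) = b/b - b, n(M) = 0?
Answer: 517/2910 ≈ 0.17766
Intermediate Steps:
j(p, r) = 5*p (j(p, r) = 5*p + 0 = 5*p)
Y(b) = 1 - b
((Y(-9) + 131)*j(11, -1))/43650 = (((1 - 1*(-9)) + 131)*(5*11))/43650 = (((1 + 9) + 131)*55)*(1/43650) = ((10 + 131)*55)*(1/43650) = (141*55)*(1/43650) = 7755*(1/43650) = 517/2910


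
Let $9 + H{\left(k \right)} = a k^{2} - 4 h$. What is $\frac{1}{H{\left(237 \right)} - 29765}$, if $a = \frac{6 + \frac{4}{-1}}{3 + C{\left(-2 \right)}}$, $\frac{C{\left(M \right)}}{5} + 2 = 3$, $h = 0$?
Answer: $- \frac{4}{62927} \approx -6.3566 \cdot 10^{-5}$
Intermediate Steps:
$C{\left(M \right)} = 5$ ($C{\left(M \right)} = -10 + 5 \cdot 3 = -10 + 15 = 5$)
$a = \frac{1}{4}$ ($a = \frac{6 + \frac{4}{-1}}{3 + 5} = \frac{6 + 4 \left(-1\right)}{8} = \left(6 - 4\right) \frac{1}{8} = 2 \cdot \frac{1}{8} = \frac{1}{4} \approx 0.25$)
$H{\left(k \right)} = -9 + \frac{k^{2}}{4}$ ($H{\left(k \right)} = -9 + \left(\frac{k^{2}}{4} - 0\right) = -9 + \left(\frac{k^{2}}{4} + 0\right) = -9 + \frac{k^{2}}{4}$)
$\frac{1}{H{\left(237 \right)} - 29765} = \frac{1}{\left(-9 + \frac{237^{2}}{4}\right) - 29765} = \frac{1}{\left(-9 + \frac{1}{4} \cdot 56169\right) - 29765} = \frac{1}{\left(-9 + \frac{56169}{4}\right) - 29765} = \frac{1}{\frac{56133}{4} - 29765} = \frac{1}{- \frac{62927}{4}} = - \frac{4}{62927}$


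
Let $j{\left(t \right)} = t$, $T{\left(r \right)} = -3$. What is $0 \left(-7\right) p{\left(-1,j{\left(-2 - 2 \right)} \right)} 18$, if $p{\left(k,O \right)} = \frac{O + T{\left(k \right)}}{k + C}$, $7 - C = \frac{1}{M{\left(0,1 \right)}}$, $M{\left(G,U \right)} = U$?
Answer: $0$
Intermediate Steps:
$C = 6$ ($C = 7 - 1^{-1} = 7 - 1 = 6$)
$p{\left(k,O \right)} = \frac{-3 + O}{6 + k}$ ($p{\left(k,O \right)} = \frac{O - 3}{k + 6} = \frac{-3 + O}{6 + k}$)
$0 \left(-7\right) p{\left(-1,j{\left(-2 - 2 \right)} \right)} 18 = 0 \left(-7\right) \frac{-3 - 4}{6 - 1} \cdot 18 = 0 \frac{-3 - 4}{5} \cdot 18 = 0 \cdot \frac{1}{5} \left(-7\right) 18 = 0 \left(- \frac{7}{5}\right) 18 = 0 \cdot 18 = 0$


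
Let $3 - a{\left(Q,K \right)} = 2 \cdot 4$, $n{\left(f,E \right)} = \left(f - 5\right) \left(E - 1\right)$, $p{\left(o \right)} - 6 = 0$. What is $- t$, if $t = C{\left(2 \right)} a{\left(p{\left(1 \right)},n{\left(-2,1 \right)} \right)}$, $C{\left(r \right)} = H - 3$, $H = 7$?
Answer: $20$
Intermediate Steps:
$p{\left(o \right)} = 6$ ($p{\left(o \right)} = 6 + 0 = 6$)
$n{\left(f,E \right)} = \left(-1 + E\right) \left(-5 + f\right)$ ($n{\left(f,E \right)} = \left(-5 + f\right) \left(-1 + E\right) = \left(-1 + E\right) \left(-5 + f\right)$)
$C{\left(r \right)} = 4$ ($C{\left(r \right)} = 7 - 3 = 4$)
$a{\left(Q,K \right)} = -5$ ($a{\left(Q,K \right)} = 3 - 2 \cdot 4 = 3 - 8 = -5$)
$t = -20$ ($t = 4 \left(-5\right) = -20$)
$- t = \left(-1\right) \left(-20\right) = 20$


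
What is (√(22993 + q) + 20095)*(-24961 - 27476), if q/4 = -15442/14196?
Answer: -1053721515 - 17479*√34965735/13 ≈ -1.0617e+9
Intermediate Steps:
q = -2206/507 (q = 4*(-15442/14196) = 4*(-15442*1/14196) = 4*(-1103/1014) = -2206/507 ≈ -4.3511)
(√(22993 + q) + 20095)*(-24961 - 27476) = (√(22993 - 2206/507) + 20095)*(-24961 - 27476) = (√(11655245/507) + 20095)*(-52437) = (√34965735/39 + 20095)*(-52437) = (20095 + √34965735/39)*(-52437) = -1053721515 - 17479*√34965735/13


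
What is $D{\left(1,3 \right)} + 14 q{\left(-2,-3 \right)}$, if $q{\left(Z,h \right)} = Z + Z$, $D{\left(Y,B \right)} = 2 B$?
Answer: $-50$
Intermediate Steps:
$q{\left(Z,h \right)} = 2 Z$
$D{\left(1,3 \right)} + 14 q{\left(-2,-3 \right)} = 2 \cdot 3 + 14 \cdot 2 \left(-2\right) = 6 + 14 \left(-4\right) = 6 - 56 = -50$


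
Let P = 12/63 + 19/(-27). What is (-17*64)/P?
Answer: 205632/97 ≈ 2119.9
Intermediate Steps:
P = -97/189 (P = 12*(1/63) + 19*(-1/27) = 4/21 - 19/27 = -97/189 ≈ -0.51323)
(-17*64)/P = (-17*64)/(-97/189) = -189/97*(-1088) = 205632/97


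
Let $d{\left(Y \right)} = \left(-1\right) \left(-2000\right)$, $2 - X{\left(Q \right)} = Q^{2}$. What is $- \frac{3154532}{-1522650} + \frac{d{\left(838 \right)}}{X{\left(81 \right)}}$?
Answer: $\frac{8822637694}{4993530675} \approx 1.7668$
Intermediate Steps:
$X{\left(Q \right)} = 2 - Q^{2}$
$d{\left(Y \right)} = 2000$
$- \frac{3154532}{-1522650} + \frac{d{\left(838 \right)}}{X{\left(81 \right)}} = - \frac{3154532}{-1522650} + \frac{2000}{2 - 81^{2}} = \left(-3154532\right) \left(- \frac{1}{1522650}\right) + \frac{2000}{2 - 6561} = \frac{1577266}{761325} + \frac{2000}{2 - 6561} = \frac{1577266}{761325} + \frac{2000}{-6559} = \frac{1577266}{761325} + 2000 \left(- \frac{1}{6559}\right) = \frac{1577266}{761325} - \frac{2000}{6559} = \frac{8822637694}{4993530675}$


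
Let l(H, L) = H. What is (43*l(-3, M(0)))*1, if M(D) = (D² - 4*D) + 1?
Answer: -129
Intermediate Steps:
M(D) = 1 + D² - 4*D
(43*l(-3, M(0)))*1 = (43*(-3))*1 = -129*1 = -129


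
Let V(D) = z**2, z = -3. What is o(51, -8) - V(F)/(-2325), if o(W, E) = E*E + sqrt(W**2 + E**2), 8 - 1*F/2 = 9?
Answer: 49603/775 + sqrt(2665) ≈ 115.63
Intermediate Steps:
F = -2 (F = 16 - 2*9 = 16 - 18 = -2)
o(W, E) = E**2 + sqrt(E**2 + W**2)
V(D) = 9 (V(D) = (-3)**2 = 9)
o(51, -8) - V(F)/(-2325) = ((-8)**2 + sqrt((-8)**2 + 51**2)) - 9/(-2325) = (64 + sqrt(64 + 2601)) - 9*(-1)/2325 = (64 + sqrt(2665)) - 1*(-3/775) = (64 + sqrt(2665)) + 3/775 = 49603/775 + sqrt(2665)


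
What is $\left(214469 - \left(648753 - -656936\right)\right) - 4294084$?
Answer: $-5385304$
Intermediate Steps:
$\left(214469 - \left(648753 - -656936\right)\right) - 4294084 = \left(214469 - \left(648753 + 656936\right)\right) - 4294084 = \left(214469 - 1305689\right) - 4294084 = -1091220 - 4294084 = -5385304$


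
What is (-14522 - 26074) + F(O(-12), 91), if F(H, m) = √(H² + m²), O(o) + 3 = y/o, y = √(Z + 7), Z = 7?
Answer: -40596 + √(1193774 + 72*√14)/12 ≈ -40505.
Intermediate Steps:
y = √14 (y = √(7 + 7) = √14 ≈ 3.7417)
O(o) = -3 + √14/o
(-14522 - 26074) + F(O(-12), 91) = (-14522 - 26074) + √((-3 + √14/(-12))² + 91²) = -40596 + √((-3 + √14*(-1/12))² + 8281) = -40596 + √((-3 - √14/12)² + 8281) = -40596 + √(8281 + (-3 - √14/12)²)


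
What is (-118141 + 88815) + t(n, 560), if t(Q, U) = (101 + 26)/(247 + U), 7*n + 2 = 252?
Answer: -23665955/807 ≈ -29326.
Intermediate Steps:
n = 250/7 (n = -2/7 + (⅐)*252 = -2/7 + 36 = 250/7 ≈ 35.714)
t(Q, U) = 127/(247 + U)
(-118141 + 88815) + t(n, 560) = (-118141 + 88815) + 127/(247 + 560) = -29326 + 127/807 = -23665955/807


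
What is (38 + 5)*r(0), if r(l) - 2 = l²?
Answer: 86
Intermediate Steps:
r(l) = 2 + l²
(38 + 5)*r(0) = (38 + 5)*(2 + 0²) = 43*(2 + 0) = 43*2 = 86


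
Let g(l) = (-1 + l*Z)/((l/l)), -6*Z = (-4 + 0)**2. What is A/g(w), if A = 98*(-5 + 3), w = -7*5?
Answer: -588/277 ≈ -2.1227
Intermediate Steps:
Z = -8/3 (Z = -(-4 + 0)**2/6 = -1/6*(-4)**2 = -1/6*16 = -8/3 ≈ -2.6667)
w = -35
A = -196 (A = 98*(-2) = -196)
g(l) = -1 - 8*l/3 (g(l) = (-1 + l*(-8/3))/((l/l)) = (-1 - 8*l/3)/1 = (-1 - 8*l/3)*1 = -1 - 8*l/3)
A/g(w) = -196/(-1 - 8/3*(-35)) = -196/(-1 + 280/3) = -196/277/3 = -196*3/277 = -588/277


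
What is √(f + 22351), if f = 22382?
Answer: √44733 ≈ 211.50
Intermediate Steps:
√(f + 22351) = √(22382 + 22351) = √44733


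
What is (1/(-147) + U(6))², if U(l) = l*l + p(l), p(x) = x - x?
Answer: 27994681/21609 ≈ 1295.5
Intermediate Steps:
p(x) = 0
U(l) = l² (U(l) = l*l + 0 = l² + 0 = l²)
(1/(-147) + U(6))² = (1/(-147) + 6²)² = (-1/147 + 36)² = (5291/147)² = 27994681/21609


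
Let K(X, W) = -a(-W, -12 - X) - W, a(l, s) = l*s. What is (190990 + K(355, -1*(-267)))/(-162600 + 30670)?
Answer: -46367/65965 ≈ -0.70290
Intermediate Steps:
K(X, W) = -W + W*(-12 - X) (K(X, W) = -(-W)*(-12 - X) - W = -(-1)*W*(-12 - X) - W = W*(-12 - X) - W = -W + W*(-12 - X))
(190990 + K(355, -1*(-267)))/(-162600 + 30670) = (190990 + (-1*(-267))*(-13 - 1*355))/(-162600 + 30670) = (190990 + 267*(-13 - 355))/(-131930) = (190990 + 267*(-368))*(-1/131930) = (190990 - 98256)*(-1/131930) = 92734*(-1/131930) = -46367/65965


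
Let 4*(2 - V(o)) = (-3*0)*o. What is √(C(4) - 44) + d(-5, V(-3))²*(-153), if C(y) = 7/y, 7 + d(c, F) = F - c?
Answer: 13*I/2 ≈ 6.5*I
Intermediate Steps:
V(o) = 2 (V(o) = 2 - (-3*0)*o/4 = 2 - 0*o = 2 - ¼*0 = 2 + 0 = 2)
d(c, F) = -7 + F - c (d(c, F) = -7 + (F - c) = -7 + F - c)
√(C(4) - 44) + d(-5, V(-3))²*(-153) = √(7/4 - 44) + (-7 + 2 - 1*(-5))²*(-153) = √(7*(¼) - 44) + (-7 + 2 + 5)²*(-153) = √(7/4 - 44) + 0²*(-153) = √(-169/4) + 0*(-153) = 13*I/2 + 0 = 13*I/2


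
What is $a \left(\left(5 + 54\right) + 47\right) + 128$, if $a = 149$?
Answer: $15922$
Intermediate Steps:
$a \left(\left(5 + 54\right) + 47\right) + 128 = 149 \left(\left(5 + 54\right) + 47\right) + 128 = 149 \left(59 + 47\right) + 128 = 149 \cdot 106 + 128 = 15794 + 128 = 15922$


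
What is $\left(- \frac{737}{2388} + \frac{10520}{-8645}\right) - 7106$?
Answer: $- \frac{29345920937}{4128852} \approx -7107.5$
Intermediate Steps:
$\left(- \frac{737}{2388} + \frac{10520}{-8645}\right) - 7106 = \left(\left(-737\right) \frac{1}{2388} + 10520 \left(- \frac{1}{8645}\right)\right) - 7106 = \left(- \frac{737}{2388} - \frac{2104}{1729}\right) - 7106 = - \frac{6298625}{4128852} - 7106 = - \frac{29345920937}{4128852}$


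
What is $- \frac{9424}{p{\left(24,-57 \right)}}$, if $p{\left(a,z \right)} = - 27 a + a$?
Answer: $\frac{589}{39} \approx 15.103$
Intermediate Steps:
$p{\left(a,z \right)} = - 26 a$
$- \frac{9424}{p{\left(24,-57 \right)}} = - \frac{9424}{\left(-26\right) 24} = - \frac{9424}{-624} = \left(-9424\right) \left(- \frac{1}{624}\right) = \frac{589}{39}$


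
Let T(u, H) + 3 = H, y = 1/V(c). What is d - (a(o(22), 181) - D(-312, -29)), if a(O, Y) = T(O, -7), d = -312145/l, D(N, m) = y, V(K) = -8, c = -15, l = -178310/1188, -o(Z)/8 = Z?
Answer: 27097387/12968 ≈ 2089.6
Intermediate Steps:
o(Z) = -8*Z
l = -8105/54 (l = -178310*1/1188 = -8105/54 ≈ -150.09)
y = -⅛ (y = 1/(-8) = -⅛ ≈ -0.12500)
D(N, m) = -⅛
T(u, H) = -3 + H
d = 3371166/1621 (d = -312145/(-8105/54) = -312145*(-54/8105) = 3371166/1621 ≈ 2079.7)
a(O, Y) = -10 (a(O, Y) = -3 - 7 = -10)
d - (a(o(22), 181) - D(-312, -29)) = 3371166/1621 - (-10 - 1*(-⅛)) = 3371166/1621 - (-10 + ⅛) = 3371166/1621 - 1*(-79/8) = 3371166/1621 + 79/8 = 27097387/12968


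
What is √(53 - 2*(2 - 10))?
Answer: √69 ≈ 8.3066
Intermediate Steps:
√(53 - 2*(2 - 10)) = √(53 - 2*(-8)) = √(53 + 16) = √69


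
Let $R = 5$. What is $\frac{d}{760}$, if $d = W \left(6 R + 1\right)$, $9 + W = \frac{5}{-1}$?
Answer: $- \frac{217}{380} \approx -0.57105$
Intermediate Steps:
$W = -14$ ($W = -9 + \frac{5}{-1} = -9 + 5 \left(-1\right) = -9 - 5 = -14$)
$d = -434$ ($d = - 14 \left(6 \cdot 5 + 1\right) = - 14 \left(30 + 1\right) = \left(-14\right) 31 = -434$)
$\frac{d}{760} = - \frac{434}{760} = \left(-434\right) \frac{1}{760} = - \frac{217}{380}$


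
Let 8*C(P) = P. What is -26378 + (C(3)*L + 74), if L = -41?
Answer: -210555/8 ≈ -26319.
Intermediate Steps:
C(P) = P/8
-26378 + (C(3)*L + 74) = -26378 + (((⅛)*3)*(-41) + 74) = -26378 + ((3/8)*(-41) + 74) = -26378 + (-123/8 + 74) = -26378 + 469/8 = -210555/8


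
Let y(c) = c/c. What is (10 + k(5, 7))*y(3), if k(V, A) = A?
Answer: 17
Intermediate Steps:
y(c) = 1
(10 + k(5, 7))*y(3) = (10 + 7)*1 = 17*1 = 17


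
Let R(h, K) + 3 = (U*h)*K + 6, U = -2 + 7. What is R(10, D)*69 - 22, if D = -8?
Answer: -27415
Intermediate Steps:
U = 5
R(h, K) = 3 + 5*K*h (R(h, K) = -3 + ((5*h)*K + 6) = -3 + (5*K*h + 6) = -3 + (6 + 5*K*h) = 3 + 5*K*h)
R(10, D)*69 - 22 = (3 + 5*(-8)*10)*69 - 22 = (3 - 400)*69 - 22 = -397*69 - 22 = -27393 - 22 = -27415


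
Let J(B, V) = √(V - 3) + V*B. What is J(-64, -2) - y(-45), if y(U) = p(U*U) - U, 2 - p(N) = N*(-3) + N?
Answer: -3969 + I*√5 ≈ -3969.0 + 2.2361*I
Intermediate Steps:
J(B, V) = √(-3 + V) + B*V
p(N) = 2 + 2*N (p(N) = 2 - (N*(-3) + N) = 2 - (-3*N + N) = 2 - (-2)*N = 2 + 2*N)
y(U) = 2 - U + 2*U² (y(U) = (2 + 2*(U*U)) - U = (2 + 2*U²) - U = 2 - U + 2*U²)
J(-64, -2) - y(-45) = (√(-3 - 2) - 64*(-2)) - (2 - 1*(-45) + 2*(-45)²) = (√(-5) + 128) - (2 + 45 + 2*2025) = (I*√5 + 128) - (2 + 45 + 4050) = (128 + I*√5) - 1*4097 = (128 + I*√5) - 4097 = -3969 + I*√5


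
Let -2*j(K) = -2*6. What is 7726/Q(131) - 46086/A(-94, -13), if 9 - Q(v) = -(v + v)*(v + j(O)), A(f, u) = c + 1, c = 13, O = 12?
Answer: -118179821/35903 ≈ -3291.6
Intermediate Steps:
j(K) = 6 (j(K) = -(-1)*6 = -½*(-12) = 6)
A(f, u) = 14 (A(f, u) = 13 + 1 = 14)
Q(v) = 9 + 2*v*(6 + v) (Q(v) = 9 - (-1)*(v + v)*(v + 6) = 9 - (-1)*(2*v)*(6 + v) = 9 - (-1)*2*v*(6 + v) = 9 - (-2)*v*(6 + v) = 9 + 2*v*(6 + v))
7726/Q(131) - 46086/A(-94, -13) = 7726/(9 + 2*131² + 12*131) - 46086/14 = 7726/(9 + 2*17161 + 1572) - 46086*1/14 = 7726/(9 + 34322 + 1572) - 23043/7 = 7726/35903 - 23043/7 = -118179821/35903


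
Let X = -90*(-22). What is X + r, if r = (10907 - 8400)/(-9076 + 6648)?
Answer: 4804933/2428 ≈ 1979.0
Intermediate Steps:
r = -2507/2428 (r = 2507/(-2428) = 2507*(-1/2428) = -2507/2428 ≈ -1.0325)
X = 1980
X + r = 1980 - 2507/2428 = 4804933/2428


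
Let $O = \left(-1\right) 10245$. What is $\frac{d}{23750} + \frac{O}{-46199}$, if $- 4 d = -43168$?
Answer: $\frac{19523641}{28874375} \approx 0.67616$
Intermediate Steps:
$O = -10245$
$d = 10792$ ($d = \left(- \frac{1}{4}\right) \left(-43168\right) = 10792$)
$\frac{d}{23750} + \frac{O}{-46199} = \frac{10792}{23750} - \frac{10245}{-46199} = 10792 \cdot \frac{1}{23750} - - \frac{10245}{46199} = \frac{284}{625} + \frac{10245}{46199} = \frac{19523641}{28874375}$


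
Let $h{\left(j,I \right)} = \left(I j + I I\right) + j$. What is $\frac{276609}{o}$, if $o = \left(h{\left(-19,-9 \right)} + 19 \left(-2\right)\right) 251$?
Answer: $\frac{92203}{16315} \approx 5.6514$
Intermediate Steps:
$h{\left(j,I \right)} = j + I^{2} + I j$ ($h{\left(j,I \right)} = \left(I j + I^{2}\right) + j = \left(I^{2} + I j\right) + j = j + I^{2} + I j$)
$o = 48945$ ($o = \left(\left(-19 + \left(-9\right)^{2} - -171\right) + 19 \left(-2\right)\right) 251 = \left(\left(-19 + 81 + 171\right) - 38\right) 251 = \left(233 - 38\right) 251 = 195 \cdot 251 = 48945$)
$\frac{276609}{o} = \frac{276609}{48945} = 276609 \cdot \frac{1}{48945} = \frac{92203}{16315}$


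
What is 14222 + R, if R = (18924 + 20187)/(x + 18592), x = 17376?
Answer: 511576007/35968 ≈ 14223.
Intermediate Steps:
R = 39111/35968 (R = (18924 + 20187)/(17376 + 18592) = 39111/35968 ≈ 1.0874)
14222 + R = 14222 + 39111/35968 = 511576007/35968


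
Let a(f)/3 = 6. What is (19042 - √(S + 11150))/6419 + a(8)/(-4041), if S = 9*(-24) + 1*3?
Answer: 8537020/2882131 - √10937/6419 ≈ 2.9458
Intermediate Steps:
a(f) = 18 (a(f) = 3*6 = 18)
S = -213 (S = -216 + 3 = -213)
(19042 - √(S + 11150))/6419 + a(8)/(-4041) = (19042 - √(-213 + 11150))/6419 + 18/(-4041) = (19042 - √10937)*(1/6419) + 18*(-1/4041) = (19042/6419 - √10937/6419) - 2/449 = 8537020/2882131 - √10937/6419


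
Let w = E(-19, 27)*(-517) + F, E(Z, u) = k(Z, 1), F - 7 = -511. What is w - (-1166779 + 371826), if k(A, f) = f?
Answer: 793932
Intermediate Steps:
F = -504 (F = 7 - 511 = -504)
E(Z, u) = 1
w = -1021 (w = 1*(-517) - 504 = -517 - 504 = -1021)
w - (-1166779 + 371826) = -1021 - (-1166779 + 371826) = -1021 - 1*(-794953) = -1021 + 794953 = 793932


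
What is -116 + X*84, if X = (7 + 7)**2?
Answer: 16348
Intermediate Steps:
X = 196 (X = 14**2 = 196)
-116 + X*84 = -116 + 196*84 = -116 + 16464 = 16348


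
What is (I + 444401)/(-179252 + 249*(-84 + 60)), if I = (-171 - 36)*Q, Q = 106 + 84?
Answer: -405071/185228 ≈ -2.1869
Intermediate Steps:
Q = 190
I = -39330 (I = (-171 - 36)*190 = -207*190 = -39330)
(I + 444401)/(-179252 + 249*(-84 + 60)) = (-39330 + 444401)/(-179252 + 249*(-84 + 60)) = 405071/(-179252 + 249*(-24)) = 405071/(-179252 - 5976) = 405071/(-185228) = 405071*(-1/185228) = -405071/185228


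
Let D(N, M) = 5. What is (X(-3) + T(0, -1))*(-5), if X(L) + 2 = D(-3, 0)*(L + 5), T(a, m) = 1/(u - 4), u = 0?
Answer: -155/4 ≈ -38.750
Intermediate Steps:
T(a, m) = -1/4 (T(a, m) = 1/(0 - 4) = 1/(-4) = -1/4)
X(L) = 23 + 5*L (X(L) = -2 + 5*(L + 5) = -2 + 5*(5 + L) = -2 + (25 + 5*L) = 23 + 5*L)
(X(-3) + T(0, -1))*(-5) = ((23 + 5*(-3)) - 1/4)*(-5) = ((23 - 15) - 1/4)*(-5) = (8 - 1/4)*(-5) = (31/4)*(-5) = -155/4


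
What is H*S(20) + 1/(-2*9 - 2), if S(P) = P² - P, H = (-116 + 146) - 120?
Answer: -684001/20 ≈ -34200.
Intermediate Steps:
H = -90 (H = 30 - 120 = -90)
H*S(20) + 1/(-2*9 - 2) = -1800*(-1 + 20) + 1/(-2*9 - 2) = -1800*19 + 1/(-18 - 2) = -90*380 + 1/(-20) = -34200 - 1/20 = -684001/20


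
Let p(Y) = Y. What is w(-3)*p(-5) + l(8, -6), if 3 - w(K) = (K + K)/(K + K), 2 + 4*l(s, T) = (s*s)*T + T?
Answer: -108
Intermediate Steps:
l(s, T) = -½ + T/4 + T*s²/4 (l(s, T) = -½ + ((s*s)*T + T)/4 = -½ + (s²*T + T)/4 = -½ + (T*s² + T)/4 = -½ + (T + T*s²)/4 = -½ + (T/4 + T*s²/4) = -½ + T/4 + T*s²/4)
w(K) = 2 (w(K) = 3 - (K + K)/(K + K) = 3 - 2*K/(2*K) = 3 - 2*K*1/(2*K) = 3 - 1*1 = 3 - 1 = 2)
w(-3)*p(-5) + l(8, -6) = 2*(-5) + (-½ + (¼)*(-6) + (¼)*(-6)*8²) = -10 + (-½ - 3/2 + (¼)*(-6)*64) = -10 + (-½ - 3/2 - 96) = -10 - 98 = -108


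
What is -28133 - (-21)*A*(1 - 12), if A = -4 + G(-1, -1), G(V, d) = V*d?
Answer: -27440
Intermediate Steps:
A = -3 (A = -4 - 1*(-1) = -4 + 1 = -3)
-28133 - (-21)*A*(1 - 12) = -28133 - (-21)*(-3*(1 - 12)) = -28133 - (-21)*(-3*(-11)) = -28133 - (-21)*33 = -28133 - 1*(-693) = -28133 + 693 = -27440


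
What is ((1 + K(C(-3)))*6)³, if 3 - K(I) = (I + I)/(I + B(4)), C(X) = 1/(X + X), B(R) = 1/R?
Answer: 110592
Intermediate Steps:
B(R) = 1/R
C(X) = 1/(2*X)
K(I) = 3 - 2*I/(¼ + I) (K(I) = 3 - (I + I)/(I + 1/4) = 3 - 2*I/(I + ¼) = 3 - 2*I/(¼ + I))
((1 + K(C(-3)))*6)³ = ((1 + (3 + 4*((½)/(-3)))/(1 + 4*((½)/(-3))))*6)³ = ((1 + (3 + 4*((½)*(-⅓)))/(1 + 4*((½)*(-⅓))))*6)³ = ((1 + (3 + 4*(-⅙))/(1 + 4*(-⅙)))*6)³ = ((1 + (3 - ⅔)/(1 - ⅔))*6)³ = ((1 + (7/3)/(⅓))*6)³ = ((1 + 3*(7/3))*6)³ = ((1 + 7)*6)³ = (8*6)³ = 48³ = 110592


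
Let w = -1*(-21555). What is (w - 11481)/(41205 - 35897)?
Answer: 5037/2654 ≈ 1.8979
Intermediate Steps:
w = 21555
(w - 11481)/(41205 - 35897) = (21555 - 11481)/(41205 - 35897) = 10074/5308 = 10074*(1/5308) = 5037/2654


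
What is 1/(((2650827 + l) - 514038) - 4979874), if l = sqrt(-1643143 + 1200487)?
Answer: -947695/2694377586627 - 4*I*sqrt(3074)/2694377586627 ≈ -3.5173e-7 - 8.231e-11*I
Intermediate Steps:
l = 12*I*sqrt(3074) (l = sqrt(-442656) = 12*I*sqrt(3074) ≈ 665.32*I)
1/(((2650827 + l) - 514038) - 4979874) = 1/(((2650827 + 12*I*sqrt(3074)) - 514038) - 4979874) = 1/((2136789 + 12*I*sqrt(3074)) - 4979874) = 1/(-2843085 + 12*I*sqrt(3074))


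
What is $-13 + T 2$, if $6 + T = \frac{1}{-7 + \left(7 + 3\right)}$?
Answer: $- \frac{73}{3} \approx -24.333$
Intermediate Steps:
$T = - \frac{17}{3}$ ($T = -6 + \frac{1}{-7 + \left(7 + 3\right)} = -6 + \frac{1}{-7 + 10} = -6 + \frac{1}{3} = - \frac{17}{3} \approx -5.6667$)
$-13 + T 2 = -13 - \frac{34}{3} = - \frac{73}{3}$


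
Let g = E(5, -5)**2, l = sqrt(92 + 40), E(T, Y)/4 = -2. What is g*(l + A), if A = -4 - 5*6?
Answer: -2176 + 128*sqrt(33) ≈ -1440.7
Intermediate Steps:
A = -34 (A = -4 - 30 = -34)
E(T, Y) = -8 (E(T, Y) = 4*(-2) = -8)
l = 2*sqrt(33) (l = sqrt(132) = 2*sqrt(33) ≈ 11.489)
g = 64 (g = (-8)**2 = 64)
g*(l + A) = 64*(2*sqrt(33) - 34) = 64*(-34 + 2*sqrt(33)) = -2176 + 128*sqrt(33)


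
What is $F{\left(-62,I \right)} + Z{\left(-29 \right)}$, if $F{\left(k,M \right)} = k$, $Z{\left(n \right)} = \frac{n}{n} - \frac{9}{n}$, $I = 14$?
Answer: $- \frac{1760}{29} \approx -60.69$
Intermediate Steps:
$Z{\left(n \right)} = 1 - \frac{9}{n}$
$F{\left(-62,I \right)} + Z{\left(-29 \right)} = -62 + \frac{-9 - 29}{-29} = -62 - - \frac{38}{29} = -62 + \frac{38}{29} = - \frac{1760}{29}$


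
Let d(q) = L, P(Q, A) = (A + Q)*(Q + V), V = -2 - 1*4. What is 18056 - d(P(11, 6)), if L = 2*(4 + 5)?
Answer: 18038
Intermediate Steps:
V = -6 (V = -2 - 4 = -6)
L = 18 (L = 2*9 = 18)
P(Q, A) = (-6 + Q)*(A + Q) (P(Q, A) = (A + Q)*(Q - 6) = (A + Q)*(-6 + Q) = (-6 + Q)*(A + Q))
d(q) = 18
18056 - d(P(11, 6)) = 18056 - 1*18 = 18056 - 18 = 18038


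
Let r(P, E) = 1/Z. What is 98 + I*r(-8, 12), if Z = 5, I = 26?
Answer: 516/5 ≈ 103.20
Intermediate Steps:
r(P, E) = 1/5
98 + I*r(-8, 12) = 98 + 26*(1/5) = 98 + 26/5 = 516/5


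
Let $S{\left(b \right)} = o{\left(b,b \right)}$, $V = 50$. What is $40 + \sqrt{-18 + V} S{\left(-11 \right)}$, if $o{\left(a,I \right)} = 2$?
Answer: $40 + 8 \sqrt{2} \approx 51.314$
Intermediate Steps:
$S{\left(b \right)} = 2$
$40 + \sqrt{-18 + V} S{\left(-11 \right)} = 40 + \sqrt{-18 + 50} \cdot 2 = 40 + \sqrt{32} \cdot 2 = 40 + 4 \sqrt{2} \cdot 2 = 40 + 8 \sqrt{2}$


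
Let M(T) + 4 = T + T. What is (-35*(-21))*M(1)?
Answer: -1470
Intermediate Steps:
M(T) = -4 + 2*T (M(T) = -4 + (T + T) = -4 + 2*T)
(-35*(-21))*M(1) = (-35*(-21))*(-4 + 2*1) = 735*(-4 + 2) = 735*(-2) = -1470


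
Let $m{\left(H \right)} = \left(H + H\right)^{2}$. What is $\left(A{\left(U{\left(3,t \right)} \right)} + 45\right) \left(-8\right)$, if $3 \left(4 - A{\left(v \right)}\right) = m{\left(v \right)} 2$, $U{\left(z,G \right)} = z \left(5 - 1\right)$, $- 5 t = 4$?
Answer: $2680$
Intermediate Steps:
$t = - \frac{4}{5}$ ($t = \left(- \frac{1}{5}\right) 4 = - \frac{4}{5} \approx -0.8$)
$m{\left(H \right)} = 4 H^{2}$ ($m{\left(H \right)} = \left(2 H\right)^{2} = 4 H^{2}$)
$U{\left(z,G \right)} = 4 z$ ($U{\left(z,G \right)} = z 4 = 4 z$)
$A{\left(v \right)} = 4 - \frac{8 v^{2}}{3}$ ($A{\left(v \right)} = 4 - \frac{4 v^{2} \cdot 2}{3} = 4 - \frac{8 v^{2}}{3}$)
$\left(A{\left(U{\left(3,t \right)} \right)} + 45\right) \left(-8\right) = \left(\left(4 - \frac{8 \left(4 \cdot 3\right)^{2}}{3}\right) + 45\right) \left(-8\right) = \left(\left(4 - \frac{8 \cdot 12^{2}}{3}\right) + 45\right) \left(-8\right) = \left(\left(4 - 384\right) + 45\right) \left(-8\right) = \left(-380 + 45\right) \left(-8\right) = \left(-335\right) \left(-8\right) = 2680$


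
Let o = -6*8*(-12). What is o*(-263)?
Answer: -151488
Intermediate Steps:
o = 576 (o = -48*(-12) = 576)
o*(-263) = 576*(-263) = -151488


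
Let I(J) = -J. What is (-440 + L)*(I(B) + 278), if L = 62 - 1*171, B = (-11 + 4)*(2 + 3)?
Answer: -171837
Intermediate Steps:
B = -35 (B = -7*5 = -35)
L = -109 (L = 62 - 171 = -109)
(-440 + L)*(I(B) + 278) = (-440 - 109)*(-1*(-35) + 278) = -549*(35 + 278) = -549*313 = -171837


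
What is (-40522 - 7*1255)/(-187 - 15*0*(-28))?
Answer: 49307/187 ≈ 263.67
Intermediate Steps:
(-40522 - 7*1255)/(-187 - 15*0*(-28)) = (-40522 - 8785)/(-187 + 0*(-28)) = -49307/(-187 + 0) = -49307/(-187) = -49307*(-1/187) = 49307/187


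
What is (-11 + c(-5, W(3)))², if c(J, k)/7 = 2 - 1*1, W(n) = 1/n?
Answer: 16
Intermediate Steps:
c(J, k) = 7 (c(J, k) = 7*(2 - 1*1) = 7*(2 - 1) = 7*1 = 7)
(-11 + c(-5, W(3)))² = (-11 + 7)² = (-4)² = 16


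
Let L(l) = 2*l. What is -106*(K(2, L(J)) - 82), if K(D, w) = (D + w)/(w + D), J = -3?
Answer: 8586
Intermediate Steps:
K(D, w) = 1 (K(D, w) = (D + w)/(D + w) = 1)
-106*(K(2, L(J)) - 82) = -106*(1 - 82) = -106*(-81) = 8586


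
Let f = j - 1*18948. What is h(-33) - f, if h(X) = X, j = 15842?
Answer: 3073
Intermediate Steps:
f = -3106 (f = 15842 - 1*18948 = 15842 - 18948 = -3106)
h(-33) - f = -33 - 1*(-3106) = -33 + 3106 = 3073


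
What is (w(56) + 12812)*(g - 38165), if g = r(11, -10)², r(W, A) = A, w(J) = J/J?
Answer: -487726845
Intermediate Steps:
w(J) = 1
g = 100 (g = (-10)² = 100)
(w(56) + 12812)*(g - 38165) = (1 + 12812)*(100 - 38165) = 12813*(-38065) = -487726845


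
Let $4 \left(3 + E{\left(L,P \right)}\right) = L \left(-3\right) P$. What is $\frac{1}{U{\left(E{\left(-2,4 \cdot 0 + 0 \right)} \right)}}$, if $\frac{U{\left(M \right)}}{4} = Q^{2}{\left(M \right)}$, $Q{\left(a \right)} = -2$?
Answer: $\frac{1}{16} \approx 0.0625$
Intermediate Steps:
$E{\left(L,P \right)} = -3 - \frac{3 L P}{4}$ ($E{\left(L,P \right)} = -3 + \frac{L \left(-3\right) P}{4} = -3 + \frac{- 3 L P}{4} = -3 + \frac{\left(-3\right) L P}{4} = -3 - \frac{3 L P}{4}$)
$U{\left(M \right)} = 16$ ($U{\left(M \right)} = 4 \left(-2\right)^{2} = 4 \cdot 4 = 16$)
$\frac{1}{U{\left(E{\left(-2,4 \cdot 0 + 0 \right)} \right)}} = \frac{1}{16}$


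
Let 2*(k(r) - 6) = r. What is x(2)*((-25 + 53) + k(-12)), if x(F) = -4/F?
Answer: -56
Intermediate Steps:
k(r) = 6 + r/2
x(2)*((-25 + 53) + k(-12)) = (-4/2)*((-25 + 53) + (6 + (1/2)*(-12))) = (-4*1/2)*(28 + (6 - 6)) = -2*(28 + 0) = -2*28 = -56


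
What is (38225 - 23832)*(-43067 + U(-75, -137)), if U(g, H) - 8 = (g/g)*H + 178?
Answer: -619158074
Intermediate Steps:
U(g, H) = 186 + H (U(g, H) = 8 + ((g/g)*H + 178) = 8 + (1*H + 178) = 8 + (H + 178) = 8 + (178 + H) = 186 + H)
(38225 - 23832)*(-43067 + U(-75, -137)) = (38225 - 23832)*(-43067 + (186 - 137)) = 14393*(-43067 + 49) = 14393*(-43018) = -619158074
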